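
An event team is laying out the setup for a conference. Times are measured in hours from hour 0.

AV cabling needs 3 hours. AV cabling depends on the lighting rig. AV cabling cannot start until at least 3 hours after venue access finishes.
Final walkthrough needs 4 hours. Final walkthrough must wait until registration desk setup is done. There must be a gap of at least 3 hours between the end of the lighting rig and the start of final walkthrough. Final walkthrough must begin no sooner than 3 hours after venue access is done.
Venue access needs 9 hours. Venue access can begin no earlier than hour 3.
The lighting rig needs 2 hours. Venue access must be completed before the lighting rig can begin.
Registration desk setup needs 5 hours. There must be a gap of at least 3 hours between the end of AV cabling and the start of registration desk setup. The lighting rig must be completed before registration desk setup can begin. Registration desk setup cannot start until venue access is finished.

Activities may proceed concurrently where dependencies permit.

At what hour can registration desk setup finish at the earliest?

Venue access cannot begin until its own release at hour 3. It runs from hour 3 to 3 + 9 = hour 12.
The lighting rig waits on venue access (finishes hour 12), so it starts at hour 12 and finishes at 12 + 2 = hour 14.
AV cabling needs all of the lighting rig (finishes hour 14); venue access (finishes hour 12, plus 3-hour gap → hour 15). That puts its earliest start at hour 15; it finishes at 15 + 3 = hour 18.
Registration desk setup has to wait for AV cabling (finishes hour 18, plus 3-hour gap → hour 21); the lighting rig (finishes hour 14); venue access (finishes hour 12). The latest of these is hour 21, so registration desk setup runs hour 21 to 21 + 5 = hour 26.

26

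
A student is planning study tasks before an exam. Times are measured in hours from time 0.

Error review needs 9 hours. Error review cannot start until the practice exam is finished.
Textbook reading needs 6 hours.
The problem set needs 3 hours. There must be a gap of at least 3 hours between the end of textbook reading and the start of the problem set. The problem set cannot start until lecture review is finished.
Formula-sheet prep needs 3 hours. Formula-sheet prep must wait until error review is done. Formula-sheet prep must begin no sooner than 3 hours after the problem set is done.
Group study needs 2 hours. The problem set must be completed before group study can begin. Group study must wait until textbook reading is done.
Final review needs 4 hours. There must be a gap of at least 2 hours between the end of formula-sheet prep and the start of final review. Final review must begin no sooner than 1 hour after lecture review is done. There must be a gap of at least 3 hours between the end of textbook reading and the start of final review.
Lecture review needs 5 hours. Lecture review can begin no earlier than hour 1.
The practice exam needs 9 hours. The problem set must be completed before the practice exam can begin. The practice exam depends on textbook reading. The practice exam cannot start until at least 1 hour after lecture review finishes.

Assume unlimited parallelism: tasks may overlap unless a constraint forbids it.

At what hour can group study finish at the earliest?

Lecture review waits on its own release at hour 1, so it starts at hour 1 and finishes at 1 + 5 = hour 6.
Nothing blocks textbook reading, so it runs from hour 0 to hour 6.
The problem set has to wait for textbook reading (finishes hour 6, plus 3-hour gap → hour 9); lecture review (finishes hour 6). The latest of these is hour 9, so the problem set runs hour 9 to 9 + 3 = hour 12.
Group study cannot start until the problem set (finishes hour 12); textbook reading (finishes hour 6). The controlling bound is hour 12, so group study finishes at 12 + 2 = hour 14.

14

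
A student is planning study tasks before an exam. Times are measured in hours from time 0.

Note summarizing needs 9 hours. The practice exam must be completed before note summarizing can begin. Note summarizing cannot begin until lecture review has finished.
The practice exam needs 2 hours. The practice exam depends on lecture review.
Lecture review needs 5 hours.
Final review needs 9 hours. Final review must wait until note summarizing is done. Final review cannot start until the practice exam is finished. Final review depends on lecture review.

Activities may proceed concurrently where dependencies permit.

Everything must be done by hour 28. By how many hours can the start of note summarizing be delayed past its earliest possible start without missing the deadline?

Lecture review has no prerequisites, so it starts at hour 0 and finishes at hour 5.
After lecture review (finishes hour 5), the practice exam can start at hour 5 and finishes at hour 7.
For note summarizing: the practice exam (finishes hour 7); lecture review (finishes hour 5). Taking the maximum gives a start of hour 7, and it finishes at 7 + 9 = hour 16.

Working backward from the deadline:
To finish by hour 28, final review (duration 9) must start no later than hour 19.
Note summarizing feeds into final review (must start by hour 19); so note summarizing must finish by hour 19 and therefore start by hour 10.
So note summarizing can start as early as hour 7 and as late as hour 10, giving 10 − 7 = 3 hours of slack.

3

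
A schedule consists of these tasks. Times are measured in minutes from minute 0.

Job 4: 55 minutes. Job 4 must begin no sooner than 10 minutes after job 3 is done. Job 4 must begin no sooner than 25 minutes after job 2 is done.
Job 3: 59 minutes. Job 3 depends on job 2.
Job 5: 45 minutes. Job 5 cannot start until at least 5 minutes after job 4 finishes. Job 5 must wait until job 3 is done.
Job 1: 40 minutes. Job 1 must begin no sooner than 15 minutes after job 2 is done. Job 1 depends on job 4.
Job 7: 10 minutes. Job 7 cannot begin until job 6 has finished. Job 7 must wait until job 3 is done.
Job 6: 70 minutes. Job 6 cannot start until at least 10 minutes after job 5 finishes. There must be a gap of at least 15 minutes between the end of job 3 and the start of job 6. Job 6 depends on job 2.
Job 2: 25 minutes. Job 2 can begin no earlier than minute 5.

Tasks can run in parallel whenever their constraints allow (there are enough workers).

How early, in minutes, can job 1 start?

Job 2 cannot begin until its own release at minute 5. It runs from minute 5 to 5 + 25 = minute 30.
Job 3 cannot begin until job 2 (finishes minute 30). It runs from minute 30 to 30 + 59 = minute 89.
For job 4: job 3 (finishes minute 89, plus 10-minute gap → minute 99); job 2 (finishes minute 30, plus 25-minute gap → minute 55). Taking the maximum gives a start of minute 99, and it finishes at 99 + 55 = minute 154.
Job 1 waits on job 2 (finishes minute 30, plus 15-minute gap → minute 45); job 4 (finishes minute 154). The latest of these is minute 154, which is the earliest job 1 can start.

154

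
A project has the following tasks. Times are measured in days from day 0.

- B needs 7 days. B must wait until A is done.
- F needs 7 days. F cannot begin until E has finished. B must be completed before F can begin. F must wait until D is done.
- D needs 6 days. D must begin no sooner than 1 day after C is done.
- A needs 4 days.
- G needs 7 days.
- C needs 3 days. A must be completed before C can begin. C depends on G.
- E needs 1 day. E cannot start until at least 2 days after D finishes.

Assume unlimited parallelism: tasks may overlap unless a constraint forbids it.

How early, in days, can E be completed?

Nothing blocks G, so it runs from day 0 to day 7.
A has no prerequisites, so it starts at day 0 and finishes at day 4.
C cannot start until A (finishes day 4); G (finishes day 7). The controlling bound is day 7, so C finishes at 7 + 3 = day 10.
D waits on C (finishes day 10, plus 1-day gap → day 11), so it starts at day 11 and finishes at 11 + 6 = day 17.
E cannot begin until D (finishes day 17, plus 2-day gap → day 19). It runs from day 19 to 19 + 1 = day 20.

20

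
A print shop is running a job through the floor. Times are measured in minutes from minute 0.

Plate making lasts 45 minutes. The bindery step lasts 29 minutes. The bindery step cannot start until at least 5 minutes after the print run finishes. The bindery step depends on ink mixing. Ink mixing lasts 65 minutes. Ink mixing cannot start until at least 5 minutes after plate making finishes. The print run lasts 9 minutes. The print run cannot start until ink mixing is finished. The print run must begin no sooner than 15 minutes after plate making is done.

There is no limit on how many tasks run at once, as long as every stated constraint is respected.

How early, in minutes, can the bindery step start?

129

Nothing blocks plate making, so it runs from minute 0 to minute 45.
After plate making (finishes minute 45, plus 5-minute gap → minute 50), ink mixing can start at minute 50 and finishes at minute 115.
The print run has to wait for ink mixing (finishes minute 115); plate making (finishes minute 45, plus 15-minute gap → minute 60). The latest of these is minute 115, so the print run runs minute 115 to 115 + 9 = minute 124.
The bindery step waits on the print run (finishes minute 124, plus 5-minute gap → minute 129); ink mixing (finishes minute 115). The latest of these is minute 129, which is the earliest the bindery step can start.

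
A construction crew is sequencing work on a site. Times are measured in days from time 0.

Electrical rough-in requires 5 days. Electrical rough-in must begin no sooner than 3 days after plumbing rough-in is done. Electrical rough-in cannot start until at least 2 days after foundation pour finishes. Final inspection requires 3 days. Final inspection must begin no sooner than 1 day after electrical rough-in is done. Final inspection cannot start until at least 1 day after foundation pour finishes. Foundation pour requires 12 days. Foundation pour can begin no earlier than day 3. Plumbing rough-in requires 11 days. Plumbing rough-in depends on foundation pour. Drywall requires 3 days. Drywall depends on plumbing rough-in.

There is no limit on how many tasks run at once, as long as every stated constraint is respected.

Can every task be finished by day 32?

No

Foundation pour waits on its own release at day 3, so it starts at day 3 and finishes at 3 + 12 = day 15.
Plumbing rough-in cannot begin until foundation pour (finishes day 15). It runs from day 15 to 15 + 11 = day 26.
After plumbing rough-in (finishes day 26), drywall can start at day 26 and finishes at day 29.
Electrical rough-in cannot start until plumbing rough-in (finishes day 26, plus 3-day gap → day 29); foundation pour (finishes day 15, plus 2-day gap → day 17). The controlling bound is day 29, so electrical rough-in finishes at 29 + 5 = day 34.
Final inspection needs all of electrical rough-in (finishes day 34, plus 1-day gap → day 35); foundation pour (finishes day 15, plus 1-day gap → day 16). That puts its earliest start at day 35; it finishes at 35 + 3 = day 38.
The earliest everything can be done is day 38, which is after the deadline of 32, so it is not possible.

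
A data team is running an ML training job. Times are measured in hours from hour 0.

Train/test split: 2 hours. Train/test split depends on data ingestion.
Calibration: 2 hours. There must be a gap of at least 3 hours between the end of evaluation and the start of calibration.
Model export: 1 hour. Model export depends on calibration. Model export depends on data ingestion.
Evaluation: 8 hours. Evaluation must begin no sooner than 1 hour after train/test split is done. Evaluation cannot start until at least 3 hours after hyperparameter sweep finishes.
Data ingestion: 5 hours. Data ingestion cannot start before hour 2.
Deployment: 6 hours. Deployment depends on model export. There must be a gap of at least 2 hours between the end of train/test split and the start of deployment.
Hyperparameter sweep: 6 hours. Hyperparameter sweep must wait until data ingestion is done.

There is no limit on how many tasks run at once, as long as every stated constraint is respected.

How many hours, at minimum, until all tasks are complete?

36

Data ingestion cannot begin until its own release at hour 2. It runs from hour 2 to 2 + 5 = hour 7.
Hyperparameter sweep waits on data ingestion (finishes hour 7), so it starts at hour 7 and finishes at 7 + 6 = hour 13.
Train/test split waits on data ingestion (finishes hour 7), so it starts at hour 7 and finishes at 7 + 2 = hour 9.
Evaluation needs all of train/test split (finishes hour 9, plus 1-hour gap → hour 10); hyperparameter sweep (finishes hour 13, plus 3-hour gap → hour 16). That puts its earliest start at hour 16; it finishes at 16 + 8 = hour 24.
Calibration cannot begin until evaluation (finishes hour 24, plus 3-hour gap → hour 27). It runs from hour 27 to 27 + 2 = hour 29.
Model export has to wait for calibration (finishes hour 29); data ingestion (finishes hour 7). The latest of these is hour 29, so model export runs hour 29 to 29 + 1 = hour 30.
Deployment needs all of model export (finishes hour 30); train/test split (finishes hour 9, plus 2-hour gap → hour 11). That puts its earliest start at hour 30; it finishes at 30 + 6 = hour 36.
All tasks are finished once the last one completes. Finish times: Data ingestion at 7, Train/test split at 9, Hyperparameter sweep at 13, Evaluation at 24, Calibration at 29, Model export at 30, Deployment at 36. The latest is hour 36.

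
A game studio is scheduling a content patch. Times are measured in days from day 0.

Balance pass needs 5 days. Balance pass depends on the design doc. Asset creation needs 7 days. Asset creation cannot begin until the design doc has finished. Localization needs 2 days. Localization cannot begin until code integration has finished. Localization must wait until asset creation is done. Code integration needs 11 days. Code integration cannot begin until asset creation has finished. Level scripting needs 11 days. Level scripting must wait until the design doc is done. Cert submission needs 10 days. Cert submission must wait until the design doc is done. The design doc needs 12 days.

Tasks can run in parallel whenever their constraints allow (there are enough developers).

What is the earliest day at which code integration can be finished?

30

Nothing blocks the design doc, so it runs from day 0 to day 12.
Asset creation cannot begin until the design doc (finishes day 12). It runs from day 12 to 12 + 7 = day 19.
After asset creation (finishes day 19), code integration can start at day 19 and finishes at day 30.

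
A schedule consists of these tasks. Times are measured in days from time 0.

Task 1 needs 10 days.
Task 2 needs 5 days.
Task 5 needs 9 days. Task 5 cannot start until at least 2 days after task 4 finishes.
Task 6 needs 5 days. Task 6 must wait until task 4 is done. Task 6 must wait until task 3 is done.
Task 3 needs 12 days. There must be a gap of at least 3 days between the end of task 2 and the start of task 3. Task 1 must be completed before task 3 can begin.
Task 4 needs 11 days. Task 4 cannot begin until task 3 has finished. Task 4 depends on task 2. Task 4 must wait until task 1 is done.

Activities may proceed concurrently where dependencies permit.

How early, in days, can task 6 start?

33

Task 2 can start immediately at day 0; it finishes at day 5.
Nothing blocks task 1, so it runs from day 0 to day 10.
Task 3 cannot start until task 2 (finishes day 5, plus 3-day gap → day 8); task 1 (finishes day 10). The controlling bound is day 10, so task 3 finishes at 10 + 12 = day 22.
For task 4: task 3 (finishes day 22); task 2 (finishes day 5); task 1 (finishes day 10). Taking the maximum gives a start of day 22, and it finishes at 22 + 11 = day 33.
Task 6 waits on task 4 (finishes day 33); task 3 (finishes day 22). The latest of these is day 33, which is the earliest task 6 can start.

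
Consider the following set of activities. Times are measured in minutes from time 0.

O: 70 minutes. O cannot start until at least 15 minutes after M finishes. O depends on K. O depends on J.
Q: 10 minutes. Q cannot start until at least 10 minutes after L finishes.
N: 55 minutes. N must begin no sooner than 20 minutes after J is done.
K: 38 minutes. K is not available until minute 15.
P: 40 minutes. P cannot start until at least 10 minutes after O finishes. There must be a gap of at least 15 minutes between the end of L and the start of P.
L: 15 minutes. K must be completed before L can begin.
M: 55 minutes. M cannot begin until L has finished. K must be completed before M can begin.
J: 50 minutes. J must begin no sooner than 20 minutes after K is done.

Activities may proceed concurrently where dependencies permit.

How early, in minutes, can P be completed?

258

K cannot begin until its own release at minute 15. It runs from minute 15 to 15 + 38 = minute 53.
L cannot begin until K (finishes minute 53). It runs from minute 53 to 53 + 15 = minute 68.
M has to wait for L (finishes minute 68); K (finishes minute 53). The latest of these is minute 68, so M runs minute 68 to 68 + 55 = minute 123.
J waits on K (finishes minute 53, plus 20-minute gap → minute 73), so it starts at minute 73 and finishes at 73 + 50 = minute 123.
O needs all of M (finishes minute 123, plus 15-minute gap → minute 138); K (finishes minute 53); J (finishes minute 123). That puts its earliest start at minute 138; it finishes at 138 + 70 = minute 208.
P cannot start until O (finishes minute 208, plus 10-minute gap → minute 218); L (finishes minute 68, plus 15-minute gap → minute 83). The controlling bound is minute 218, so P finishes at 218 + 40 = minute 258.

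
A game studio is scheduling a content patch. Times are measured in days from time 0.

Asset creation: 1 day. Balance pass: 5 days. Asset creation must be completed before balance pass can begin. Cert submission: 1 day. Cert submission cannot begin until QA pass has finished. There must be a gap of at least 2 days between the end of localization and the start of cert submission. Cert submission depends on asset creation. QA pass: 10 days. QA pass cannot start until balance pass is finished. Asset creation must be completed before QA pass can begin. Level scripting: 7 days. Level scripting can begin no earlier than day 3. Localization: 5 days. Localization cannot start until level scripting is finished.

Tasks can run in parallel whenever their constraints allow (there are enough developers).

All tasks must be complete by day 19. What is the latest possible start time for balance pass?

3

Cert submission must finish by day 19; it takes 1 day, so it must start by 19 − 1 = day 18.
QA pass must finish before cert submission (must start by day 18). With a 10-day duration, QA pass must start by 18 − 10 = day 8.
Balance pass must finish before QA pass (must start by day 8). With a 5-day duration, balance pass must start by 8 − 5 = day 3.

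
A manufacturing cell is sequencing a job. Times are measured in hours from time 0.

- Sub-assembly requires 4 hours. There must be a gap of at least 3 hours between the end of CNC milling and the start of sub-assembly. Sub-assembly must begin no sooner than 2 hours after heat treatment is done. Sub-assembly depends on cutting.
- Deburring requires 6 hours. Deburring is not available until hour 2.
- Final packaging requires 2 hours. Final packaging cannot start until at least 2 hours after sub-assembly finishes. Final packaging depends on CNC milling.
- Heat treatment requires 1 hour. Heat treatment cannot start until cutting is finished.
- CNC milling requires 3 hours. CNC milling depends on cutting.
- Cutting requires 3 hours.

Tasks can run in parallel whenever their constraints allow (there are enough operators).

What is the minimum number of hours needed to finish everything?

After its own release at hour 2, deburring can start at hour 2 and finishes at hour 8.
Cutting has no prerequisites, so it starts at hour 0 and finishes at hour 3.
Heat treatment cannot begin until cutting (finishes hour 3). It runs from hour 3 to 3 + 1 = hour 4.
CNC milling cannot begin until cutting (finishes hour 3). It runs from hour 3 to 3 + 3 = hour 6.
Sub-assembly has to wait for CNC milling (finishes hour 6, plus 3-hour gap → hour 9); heat treatment (finishes hour 4, plus 2-hour gap → hour 6); cutting (finishes hour 3). The latest of these is hour 9, so sub-assembly runs hour 9 to 9 + 4 = hour 13.
For final packaging: sub-assembly (finishes hour 13, plus 2-hour gap → hour 15); CNC milling (finishes hour 6). Taking the maximum gives a start of hour 15, and it finishes at 15 + 2 = hour 17.
All tasks are finished once the last one completes. Finish times: Cutting at 3, Deburring at 8, CNC milling at 6, Heat treatment at 4, Sub-assembly at 13, Final packaging at 17. The latest is hour 17.

17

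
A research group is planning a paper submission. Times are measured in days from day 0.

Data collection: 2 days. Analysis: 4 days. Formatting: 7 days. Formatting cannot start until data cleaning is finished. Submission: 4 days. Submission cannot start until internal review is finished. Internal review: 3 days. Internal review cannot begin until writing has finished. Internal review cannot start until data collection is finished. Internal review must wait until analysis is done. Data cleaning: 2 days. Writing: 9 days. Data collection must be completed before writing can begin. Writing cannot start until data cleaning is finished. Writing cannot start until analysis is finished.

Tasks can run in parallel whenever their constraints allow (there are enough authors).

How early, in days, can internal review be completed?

16

Analysis can start immediately at day 0; it finishes at day 4.
Nothing blocks data cleaning, so it runs from day 0 to day 2.
Data collection can start immediately at day 0; it finishes at day 2.
Writing needs all of data collection (finishes day 2); data cleaning (finishes day 2); analysis (finishes day 4). That puts its earliest start at day 4; it finishes at 4 + 9 = day 13.
Internal review has to wait for writing (finishes day 13); data collection (finishes day 2); analysis (finishes day 4). The latest of these is day 13, so internal review runs day 13 to 13 + 3 = day 16.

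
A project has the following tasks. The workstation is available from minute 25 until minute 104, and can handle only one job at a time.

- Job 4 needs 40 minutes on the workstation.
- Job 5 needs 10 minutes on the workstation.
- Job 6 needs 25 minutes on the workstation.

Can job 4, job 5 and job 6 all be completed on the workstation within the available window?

The workstation window is 104 − 25 = 79 minutes.
Running back to back, the jobs need 40 + 10 + 25 = 75 minutes on the workstation.
Since 75 ≤ 79, they fit within the window.

Yes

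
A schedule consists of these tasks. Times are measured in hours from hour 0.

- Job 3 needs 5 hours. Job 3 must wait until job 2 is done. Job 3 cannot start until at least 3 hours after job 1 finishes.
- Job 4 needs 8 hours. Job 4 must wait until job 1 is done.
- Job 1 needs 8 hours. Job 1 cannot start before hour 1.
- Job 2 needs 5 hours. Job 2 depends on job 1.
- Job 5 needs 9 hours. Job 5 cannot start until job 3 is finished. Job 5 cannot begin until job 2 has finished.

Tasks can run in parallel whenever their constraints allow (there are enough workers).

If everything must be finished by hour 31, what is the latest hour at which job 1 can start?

Job 5 has no dependents, so it just needs to finish by hour 31. Starting by 31 − 9 = hour 22 achieves that.
Job 3 feeds into job 5 (must start by hour 22); so job 3 must finish by hour 22 and therefore start by hour 17.
For job 2: job 3 (must start by hour 17); job 5 (must start by hour 22). The most restrictive is hour 17; with a 5-hour duration, job 2 must start by hour 12.
Job 4 has no dependents, so it just needs to finish by hour 31. Starting by 31 − 8 = hour 23 achieves that.
Job 1 must finish in time for job 2 (must start by hour 12); job 3 (must start by hour 17, minus 3-hour gap → hour 14); job 4 (must start by hour 23). The tightest is hour 12, so job 1 must start by 12 − 8 = hour 4.

4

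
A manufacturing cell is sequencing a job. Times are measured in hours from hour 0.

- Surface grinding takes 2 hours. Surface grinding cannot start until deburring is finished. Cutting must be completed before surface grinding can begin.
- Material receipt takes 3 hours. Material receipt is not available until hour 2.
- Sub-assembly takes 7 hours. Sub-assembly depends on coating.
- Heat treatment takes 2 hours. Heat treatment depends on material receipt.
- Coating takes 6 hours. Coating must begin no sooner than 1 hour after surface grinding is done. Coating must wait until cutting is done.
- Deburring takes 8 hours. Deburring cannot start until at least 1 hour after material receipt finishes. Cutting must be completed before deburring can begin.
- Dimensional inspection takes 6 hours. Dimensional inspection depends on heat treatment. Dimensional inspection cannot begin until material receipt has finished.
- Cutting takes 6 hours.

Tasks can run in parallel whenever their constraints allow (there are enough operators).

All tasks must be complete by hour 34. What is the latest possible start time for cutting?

To finish by hour 34, sub-assembly (duration 7) must start no later than hour 27.
Since sub-assembly (must start by hour 27) depends on it, coating must finish by hour 27. Backing off its 6-hour duration gives a latest start of hour 21.
Surface grinding feeds into coating (must start by hour 21, minus 1-hour gap → hour 20); so surface grinding must finish by hour 20 and therefore start by hour 18.
Deburring feeds into surface grinding (must start by hour 18); so deburring must finish by hour 18 and therefore start by hour 10.
Cutting must finish in time for deburring (must start by hour 10); surface grinding (must start by hour 18); coating (must start by hour 21). The tightest is hour 10, so cutting must start by 10 − 6 = hour 4.

4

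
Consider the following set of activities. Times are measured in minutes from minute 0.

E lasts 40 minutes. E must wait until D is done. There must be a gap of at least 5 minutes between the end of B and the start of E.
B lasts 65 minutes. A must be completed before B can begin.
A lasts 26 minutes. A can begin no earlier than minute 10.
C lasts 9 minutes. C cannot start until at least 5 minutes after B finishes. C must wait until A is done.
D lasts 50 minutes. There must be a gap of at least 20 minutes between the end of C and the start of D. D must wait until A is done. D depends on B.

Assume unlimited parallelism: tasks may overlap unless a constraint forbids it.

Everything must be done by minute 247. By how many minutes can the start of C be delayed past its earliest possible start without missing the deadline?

A cannot begin until its own release at minute 10. It runs from minute 10 to 10 + 26 = minute 36.
B cannot begin until A (finishes minute 36). It runs from minute 36 to 36 + 65 = minute 101.
For C: B (finishes minute 101, plus 5-minute gap → minute 106); A (finishes minute 36). Taking the maximum gives a start of minute 106, and it finishes at 106 + 9 = minute 115.

Working backward from the deadline:
E must finish by minute 247; it takes 40 minutes, so it must start by 247 − 40 = minute 207.
Since E (must start by minute 207) depends on it, D must finish by minute 207. Backing off its 50-minute duration gives a latest start of minute 157.
Since D (must start by minute 157, minus 20-minute gap → minute 137) depends on it, C must finish by minute 137. Backing off its 9-minute duration gives a latest start of minute 128.
So C can start as early as minute 106 and as late as minute 128, giving 128 − 106 = 22 minutes of slack.

22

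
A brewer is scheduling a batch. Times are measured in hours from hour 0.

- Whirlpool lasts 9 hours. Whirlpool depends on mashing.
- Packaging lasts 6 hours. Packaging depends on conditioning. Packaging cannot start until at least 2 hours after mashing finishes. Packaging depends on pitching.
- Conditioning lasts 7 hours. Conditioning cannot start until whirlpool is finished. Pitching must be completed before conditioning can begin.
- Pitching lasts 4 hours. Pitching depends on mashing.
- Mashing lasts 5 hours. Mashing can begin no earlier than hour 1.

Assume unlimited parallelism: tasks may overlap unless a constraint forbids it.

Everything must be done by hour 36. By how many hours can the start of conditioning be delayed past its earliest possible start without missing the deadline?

Mashing cannot begin until its own release at hour 1. It runs from hour 1 to 1 + 5 = hour 6.
After mashing (finishes hour 6), pitching can start at hour 6 and finishes at hour 10.
After mashing (finishes hour 6), whirlpool can start at hour 6 and finishes at hour 15.
Conditioning cannot start until whirlpool (finishes hour 15); pitching (finishes hour 10). The controlling bound is hour 15, so conditioning finishes at 15 + 7 = hour 22.

Working backward from the deadline:
Packaging has no dependents, so it just needs to finish by hour 36. Starting by 36 − 6 = hour 30 achieves that.
Conditioning feeds into packaging (must start by hour 30); so conditioning must finish by hour 30 and therefore start by hour 23.
So conditioning can start as early as hour 15 and as late as hour 23, giving 23 − 15 = 8 hours of slack.

8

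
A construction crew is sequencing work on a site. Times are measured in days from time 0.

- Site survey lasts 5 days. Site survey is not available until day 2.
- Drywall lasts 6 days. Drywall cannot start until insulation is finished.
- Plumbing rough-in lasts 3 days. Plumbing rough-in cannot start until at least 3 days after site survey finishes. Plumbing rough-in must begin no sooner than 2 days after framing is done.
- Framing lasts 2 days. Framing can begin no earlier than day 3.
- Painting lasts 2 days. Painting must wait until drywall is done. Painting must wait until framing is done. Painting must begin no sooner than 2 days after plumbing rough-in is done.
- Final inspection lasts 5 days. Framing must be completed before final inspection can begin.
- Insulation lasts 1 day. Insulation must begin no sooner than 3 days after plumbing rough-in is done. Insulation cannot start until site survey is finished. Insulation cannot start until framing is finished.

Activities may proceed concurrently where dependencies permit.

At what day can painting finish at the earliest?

25

After its own release at day 3, framing can start at day 3 and finishes at day 5.
After its own release at day 2, site survey can start at day 2 and finishes at day 7.
For plumbing rough-in: site survey (finishes day 7, plus 3-day gap → day 10); framing (finishes day 5, plus 2-day gap → day 7). Taking the maximum gives a start of day 10, and it finishes at 10 + 3 = day 13.
For insulation: plumbing rough-in (finishes day 13, plus 3-day gap → day 16); site survey (finishes day 7); framing (finishes day 5). Taking the maximum gives a start of day 16, and it finishes at 16 + 1 = day 17.
After insulation (finishes day 17), drywall can start at day 17 and finishes at day 23.
Painting has to wait for drywall (finishes day 23); framing (finishes day 5); plumbing rough-in (finishes day 13, plus 2-day gap → day 15). The latest of these is day 23, so painting runs day 23 to 23 + 2 = day 25.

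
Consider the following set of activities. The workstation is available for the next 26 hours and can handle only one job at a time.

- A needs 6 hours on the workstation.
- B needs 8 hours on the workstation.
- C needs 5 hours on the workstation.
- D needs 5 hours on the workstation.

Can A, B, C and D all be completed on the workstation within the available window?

Running back to back, the jobs need 6 + 8 + 5 + 5 = 24 hours on the workstation.
Since 24 ≤ 26, they fit within the window.

Yes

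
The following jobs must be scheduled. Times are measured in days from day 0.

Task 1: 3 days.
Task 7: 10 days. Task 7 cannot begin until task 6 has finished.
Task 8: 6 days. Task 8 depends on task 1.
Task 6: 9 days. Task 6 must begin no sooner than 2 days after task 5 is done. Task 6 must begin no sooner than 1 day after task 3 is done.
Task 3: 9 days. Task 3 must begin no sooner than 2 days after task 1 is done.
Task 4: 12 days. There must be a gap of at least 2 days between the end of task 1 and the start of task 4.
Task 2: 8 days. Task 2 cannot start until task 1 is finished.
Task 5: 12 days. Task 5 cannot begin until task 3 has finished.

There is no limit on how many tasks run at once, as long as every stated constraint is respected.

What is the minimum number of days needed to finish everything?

Task 1 can start immediately at day 0; it finishes at day 3.
After task 1 (finishes day 3), task 8 can start at day 3 and finishes at day 9.
After task 1 (finishes day 3, plus 2-day gap → day 5), task 4 can start at day 5 and finishes at day 17.
After task 1 (finishes day 3, plus 2-day gap → day 5), task 3 can start at day 5 and finishes at day 14.
Task 5 cannot begin until task 3 (finishes day 14). It runs from day 14 to 14 + 12 = day 26.
For task 6: task 5 (finishes day 26, plus 2-day gap → day 28); task 3 (finishes day 14, plus 1-day gap → day 15). Taking the maximum gives a start of day 28, and it finishes at 28 + 9 = day 37.
Task 7 cannot begin until task 6 (finishes day 37). It runs from day 37 to 37 + 10 = day 47.
After task 1 (finishes day 3), task 2 can start at day 3 and finishes at day 11.
All tasks are finished once the last one completes. Finish times: Task 1 at 3, Task 2 at 11, Task 3 at 14, Task 4 at 17, Task 5 at 26, Task 6 at 37, Task 7 at 47, Task 8 at 9. The latest is day 47.

47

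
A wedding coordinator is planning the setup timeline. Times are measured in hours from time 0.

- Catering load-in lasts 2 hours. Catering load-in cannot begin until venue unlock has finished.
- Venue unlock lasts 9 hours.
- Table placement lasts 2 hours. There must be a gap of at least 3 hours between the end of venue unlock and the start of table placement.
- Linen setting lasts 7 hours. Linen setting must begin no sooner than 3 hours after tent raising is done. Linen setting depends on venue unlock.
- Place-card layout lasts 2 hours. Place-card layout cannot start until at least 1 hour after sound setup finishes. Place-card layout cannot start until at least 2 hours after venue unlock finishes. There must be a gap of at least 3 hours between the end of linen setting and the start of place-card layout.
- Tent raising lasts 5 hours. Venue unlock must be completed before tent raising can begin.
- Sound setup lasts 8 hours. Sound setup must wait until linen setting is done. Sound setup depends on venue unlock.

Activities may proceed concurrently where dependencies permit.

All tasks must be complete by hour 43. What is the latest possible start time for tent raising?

Place-card layout has no dependents, so it just needs to finish by hour 43. Starting by 43 − 2 = hour 41 achieves that.
Since place-card layout (must start by hour 41, minus 1-hour gap → hour 40) depends on it, sound setup must finish by hour 40. Backing off its 8-hour duration gives a latest start of hour 32.
For linen setting: sound setup (must start by hour 32); place-card layout (must start by hour 41, minus 3-hour gap → hour 38). The most restrictive is hour 32; with a 7-hour duration, linen setting must start by hour 25.
Tent raising feeds into linen setting (must start by hour 25, minus 3-hour gap → hour 22); so tent raising must finish by hour 22 and therefore start by hour 17.

17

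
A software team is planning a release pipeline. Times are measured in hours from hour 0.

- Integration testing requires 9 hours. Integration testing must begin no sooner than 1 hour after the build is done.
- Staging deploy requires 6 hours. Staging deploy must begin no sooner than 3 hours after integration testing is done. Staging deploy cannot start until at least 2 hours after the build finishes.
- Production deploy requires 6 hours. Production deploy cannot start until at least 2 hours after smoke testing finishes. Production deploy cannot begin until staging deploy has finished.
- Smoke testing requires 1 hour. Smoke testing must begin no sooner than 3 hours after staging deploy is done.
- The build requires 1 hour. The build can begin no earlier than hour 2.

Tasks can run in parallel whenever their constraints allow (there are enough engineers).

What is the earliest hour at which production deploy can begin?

28

The build waits on its own release at hour 2, so it starts at hour 2 and finishes at 2 + 1 = hour 3.
Integration testing waits on the build (finishes hour 3, plus 1-hour gap → hour 4), so it starts at hour 4 and finishes at 4 + 9 = hour 13.
For staging deploy: integration testing (finishes hour 13, plus 3-hour gap → hour 16); the build (finishes hour 3, plus 2-hour gap → hour 5). Taking the maximum gives a start of hour 16, and it finishes at 16 + 6 = hour 22.
Smoke testing cannot begin until staging deploy (finishes hour 22, plus 3-hour gap → hour 25). It runs from hour 25 to 25 + 1 = hour 26.
Production deploy waits on smoke testing (finishes hour 26, plus 2-hour gap → hour 28); staging deploy (finishes hour 22). The latest of these is hour 28, which is the earliest production deploy can start.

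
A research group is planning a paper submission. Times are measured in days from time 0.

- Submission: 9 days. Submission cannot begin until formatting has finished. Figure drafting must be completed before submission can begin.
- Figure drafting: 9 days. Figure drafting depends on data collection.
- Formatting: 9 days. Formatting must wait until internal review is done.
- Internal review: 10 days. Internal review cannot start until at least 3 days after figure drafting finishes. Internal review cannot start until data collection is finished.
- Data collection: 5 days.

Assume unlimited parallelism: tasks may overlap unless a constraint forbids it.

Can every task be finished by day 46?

Nothing blocks data collection, so it runs from day 0 to day 5.
Figure drafting waits on data collection (finishes day 5), so it starts at day 5 and finishes at 5 + 9 = day 14.
Internal review cannot start until figure drafting (finishes day 14, plus 3-day gap → day 17); data collection (finishes day 5). The controlling bound is day 17, so internal review finishes at 17 + 10 = day 27.
Formatting cannot begin until internal review (finishes day 27). It runs from day 27 to 27 + 9 = day 36.
Submission has to wait for formatting (finishes day 36); figure drafting (finishes day 14). The latest of these is day 36, so submission runs day 36 to 36 + 9 = day 45.
Every task is finished by day 45, which is no later than the deadline of 46, so the schedule is feasible.

Yes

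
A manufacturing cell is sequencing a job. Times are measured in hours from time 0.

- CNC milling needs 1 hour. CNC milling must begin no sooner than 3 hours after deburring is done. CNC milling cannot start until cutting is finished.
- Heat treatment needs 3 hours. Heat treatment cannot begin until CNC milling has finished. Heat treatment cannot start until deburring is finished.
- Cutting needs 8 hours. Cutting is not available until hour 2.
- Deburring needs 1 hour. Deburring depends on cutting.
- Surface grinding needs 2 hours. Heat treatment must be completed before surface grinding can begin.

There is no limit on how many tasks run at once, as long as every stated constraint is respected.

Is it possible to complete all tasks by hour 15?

After its own release at hour 2, cutting can start at hour 2 and finishes at hour 10.
Deburring cannot begin until cutting (finishes hour 10). It runs from hour 10 to 10 + 1 = hour 11.
CNC milling has to wait for deburring (finishes hour 11, plus 3-hour gap → hour 14); cutting (finishes hour 10). The latest of these is hour 14, so CNC milling runs hour 14 to 14 + 1 = hour 15.
For heat treatment: CNC milling (finishes hour 15); deburring (finishes hour 11). Taking the maximum gives a start of hour 15, and it finishes at 15 + 3 = hour 18.
Surface grinding waits on heat treatment (finishes hour 18), so it starts at hour 18 and finishes at 18 + 2 = hour 20.
The earliest everything can be done is hour 20, which is after the deadline of 15, so it is not possible.

No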